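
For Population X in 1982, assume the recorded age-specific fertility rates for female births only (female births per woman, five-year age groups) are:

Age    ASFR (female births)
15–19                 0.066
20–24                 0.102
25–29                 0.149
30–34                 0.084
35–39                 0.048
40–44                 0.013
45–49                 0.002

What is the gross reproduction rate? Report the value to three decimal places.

2.320

Sum of female ASFRs = 0.066 + 0.102 + 0.149 + 0.084 + 0.048 + 0.013 + 0.002 = 0.464
GRR = 5 × 0.464 = 2.32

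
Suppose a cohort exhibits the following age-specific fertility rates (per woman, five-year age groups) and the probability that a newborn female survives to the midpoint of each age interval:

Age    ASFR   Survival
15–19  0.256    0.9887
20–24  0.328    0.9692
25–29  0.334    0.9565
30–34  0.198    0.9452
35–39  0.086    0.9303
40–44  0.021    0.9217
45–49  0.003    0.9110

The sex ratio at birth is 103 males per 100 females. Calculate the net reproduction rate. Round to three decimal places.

2.906

Proportion female at birth = 100 / (100 + 103) = 0.49261.
Per-age-group product (5 × ASFR × survival probability):
  15–19: 5 × 0.256 × 0.9887 = 1.26554
  20–24: 5 × 0.328 × 0.9692 = 1.58949
  25–29: 5 × 0.334 × 0.9565 = 1.59736
  30–34: 5 × 0.198 × 0.9452 = 0.93575
  35–39: 5 × 0.086 × 0.9303 = 0.40003
  40–44: 5 × 0.021 × 0.9217 = 0.09678
  45–49: 5 × 0.003 × 0.9110 = 0.01367
Sum = 5.89862
NRR = 0.49261 × 5.89862 = 2.90572
NRR > 1, so each generation more than replaces itself.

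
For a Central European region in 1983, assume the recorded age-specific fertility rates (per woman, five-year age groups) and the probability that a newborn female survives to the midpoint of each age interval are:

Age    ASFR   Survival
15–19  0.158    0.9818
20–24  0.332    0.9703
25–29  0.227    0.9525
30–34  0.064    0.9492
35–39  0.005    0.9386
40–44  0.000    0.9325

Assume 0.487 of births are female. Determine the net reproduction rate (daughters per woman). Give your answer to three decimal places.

Proportion female at birth = 0.487.
Each age group contributes 5 × ASFR × survival:
  15–19: 5 × 0.158 × 0.9818 = 0.77562
  20–24: 5 × 0.332 × 0.9703 = 1.61070
  25–29: 5 × 0.227 × 0.9525 = 1.08109
  30–34: 5 × 0.064 × 0.9492 = 0.30374
  35–39: 5 × 0.005 × 0.9386 = 0.02347
  40–44: 5 × 0.000 × 0.9325 = 0.00000
Sum = 3.79462
NRR = 0.487 × 3.79462 = 1.84798

1.848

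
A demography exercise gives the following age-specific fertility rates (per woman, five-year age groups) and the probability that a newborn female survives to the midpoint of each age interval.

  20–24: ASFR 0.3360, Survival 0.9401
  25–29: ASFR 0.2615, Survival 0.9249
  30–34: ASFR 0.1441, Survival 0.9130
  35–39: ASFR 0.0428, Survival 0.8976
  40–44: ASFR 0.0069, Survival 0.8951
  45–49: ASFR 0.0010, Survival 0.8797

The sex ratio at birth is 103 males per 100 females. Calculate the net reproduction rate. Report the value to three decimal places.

1.810

Proportion female at birth = 100 / (100 + 103) = 0.49261.
Each age group contributes 5 × ASFR × survival:
  20–24: 5 × 0.3360 × 0.9401 = 1.57937
  25–29: 5 × 0.2615 × 0.9249 = 1.20931
  30–34: 5 × 0.1441 × 0.9130 = 0.65782
  35–39: 5 × 0.0428 × 0.8976 = 0.19209
  40–44: 5 × 0.0069 × 0.8951 = 0.03088
  45–49: 5 × 0.0010 × 0.8797 = 0.00440
Sum = 3.67387
NRR = 0.49261 × 3.67387 = 1.80979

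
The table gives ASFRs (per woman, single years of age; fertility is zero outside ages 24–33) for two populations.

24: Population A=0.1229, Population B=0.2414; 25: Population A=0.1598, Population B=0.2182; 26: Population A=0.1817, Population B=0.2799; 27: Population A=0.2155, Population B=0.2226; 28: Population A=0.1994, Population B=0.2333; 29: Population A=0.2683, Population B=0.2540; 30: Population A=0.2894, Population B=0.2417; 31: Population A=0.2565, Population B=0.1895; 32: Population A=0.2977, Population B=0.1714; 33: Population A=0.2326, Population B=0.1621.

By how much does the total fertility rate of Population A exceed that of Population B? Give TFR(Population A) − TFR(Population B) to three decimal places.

Population A:
  Sum of ASFRs = 0.1229 + 0.1598 + 0.1817 + 0.2155 + 0.1994 + 0.2683 + 0.2894 + 0.2565 + 0.2977 + 0.2326 = 2.2238
  TFR = 2.2238
Population B:
  Sum of ASFRs = 0.2414 + 0.2182 + 0.2799 + 0.2226 + 0.2333 + 0.2540 + 0.2417 + 0.1895 + 0.1714 + 0.1621 = 2.2141
  TFR = 2.2141
Difference = 2.2238 − 2.2141 = 0.0097

0.010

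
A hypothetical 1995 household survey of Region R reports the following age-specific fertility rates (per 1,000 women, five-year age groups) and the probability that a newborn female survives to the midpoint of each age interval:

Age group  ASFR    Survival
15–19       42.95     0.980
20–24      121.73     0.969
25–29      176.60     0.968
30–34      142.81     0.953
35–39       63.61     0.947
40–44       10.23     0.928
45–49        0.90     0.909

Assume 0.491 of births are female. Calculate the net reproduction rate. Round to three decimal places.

1.320

Proportion female at birth = 0.491.
Survival-weighted fertility by age (5·fₓ·Sₓ):
  15–19: 5 × 42.95/1000 × 0.980 = 0.21046
  20–24: 5 × 121.73/1000 × 0.969 = 0.58978
  25–29: 5 × 176.60/1000 × 0.968 = 0.85474
  30–34: 5 × 142.81/1000 × 0.953 = 0.68049
  35–39: 5 × 63.61/1000 × 0.947 = 0.30119
  40–44: 5 × 10.23/1000 × 0.928 = 0.04747
  45–49: 5 × 0.90/1000 × 0.909 = 0.00409
Sum = 2.68822
NRR = 0.491 × 2.68822 = 1.31992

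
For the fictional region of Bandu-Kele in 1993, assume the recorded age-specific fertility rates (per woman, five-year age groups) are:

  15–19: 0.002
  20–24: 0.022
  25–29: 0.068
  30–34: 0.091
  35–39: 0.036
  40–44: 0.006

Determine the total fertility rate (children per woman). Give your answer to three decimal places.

1.125

Sum of ASFRs = 0.002 + 0.022 + 0.068 + 0.091 + 0.036 + 0.006 = 0.225
TFR = 5 × 0.225 = 1.125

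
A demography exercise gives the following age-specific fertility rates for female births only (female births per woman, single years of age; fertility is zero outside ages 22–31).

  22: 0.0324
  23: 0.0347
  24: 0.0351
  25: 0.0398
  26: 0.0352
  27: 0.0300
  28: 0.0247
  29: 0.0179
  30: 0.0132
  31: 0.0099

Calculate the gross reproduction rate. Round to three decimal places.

0.273

Sum of female ASFRs = 0.0324 + 0.0347 + 0.0351 + 0.0398 + 0.0352 + 0.0300 + 0.0247 + 0.0179 + 0.0132 + 0.0099 = 0.2729
GRR = 0.2729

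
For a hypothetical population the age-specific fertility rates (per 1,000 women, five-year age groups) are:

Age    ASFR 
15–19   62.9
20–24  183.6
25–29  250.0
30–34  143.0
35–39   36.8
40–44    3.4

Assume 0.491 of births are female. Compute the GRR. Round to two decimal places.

1.67

Proportion female at birth = 0.491.
Sum of ASFRs = 62.9 + 183.6 + 250.0 + 143.0 + 36.8 + 3.4 = 679.7
TFR = 5 × 679.7 / 1000 = 3.3985
GRR = 0.491 × 3.3985 = 1.66866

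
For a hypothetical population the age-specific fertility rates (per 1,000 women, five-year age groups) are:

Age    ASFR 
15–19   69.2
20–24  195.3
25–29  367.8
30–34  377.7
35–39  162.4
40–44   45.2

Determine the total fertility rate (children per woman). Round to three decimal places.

Sum of ASFRs = 69.2 + 195.3 + 367.8 + 377.7 + 162.4 + 45.2 = 1217.6
TFR = 5 × 1217.6 / 1000 = 6.088

6.088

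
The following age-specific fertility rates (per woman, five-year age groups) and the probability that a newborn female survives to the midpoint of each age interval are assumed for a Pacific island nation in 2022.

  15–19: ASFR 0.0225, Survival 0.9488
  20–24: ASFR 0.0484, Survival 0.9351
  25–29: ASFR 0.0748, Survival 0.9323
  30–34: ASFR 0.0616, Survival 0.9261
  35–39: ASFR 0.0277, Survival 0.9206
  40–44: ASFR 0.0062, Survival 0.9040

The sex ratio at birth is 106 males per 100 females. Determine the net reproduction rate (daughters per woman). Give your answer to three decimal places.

Proportion female at birth = 100 / (100 + 106) = 0.48544.
Per-age-group product (5 × ASFR × survival probability):
  15–19: 5 × 0.0225 × 0.9488 = 0.10674
  20–24: 5 × 0.0484 × 0.9351 = 0.22629
  25–29: 5 × 0.0748 × 0.9323 = 0.34868
  30–34: 5 × 0.0616 × 0.9261 = 0.28524
  35–39: 5 × 0.0277 × 0.9206 = 0.12750
  40–44: 5 × 0.0062 × 0.9040 = 0.02802
Sum = 1.12247
NRR = 0.48544 × 1.12247 = 0.54489
An NRR under 1 implies long-run decline under these rates.

0.545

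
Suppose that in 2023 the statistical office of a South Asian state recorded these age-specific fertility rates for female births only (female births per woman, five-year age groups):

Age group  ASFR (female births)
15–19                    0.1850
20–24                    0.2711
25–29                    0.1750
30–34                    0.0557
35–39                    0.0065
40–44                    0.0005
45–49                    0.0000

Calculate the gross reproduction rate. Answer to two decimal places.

3.47

Sum of female ASFRs = 0.1850 + 0.2711 + 0.1750 + 0.0557 + 0.0065 + 0.0005 + 0.0000 = 0.6938
GRR = 5 × 0.6938 = 3.469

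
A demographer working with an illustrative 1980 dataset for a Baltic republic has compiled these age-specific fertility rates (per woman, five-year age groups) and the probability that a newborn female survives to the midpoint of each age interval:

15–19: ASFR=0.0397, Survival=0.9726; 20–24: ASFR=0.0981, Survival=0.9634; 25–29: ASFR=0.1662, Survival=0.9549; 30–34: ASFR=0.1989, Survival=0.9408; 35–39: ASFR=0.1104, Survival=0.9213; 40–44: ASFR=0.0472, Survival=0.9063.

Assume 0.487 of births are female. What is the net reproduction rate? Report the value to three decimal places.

1.518

Proportion female at birth = 0.487.
Each age group contributes 5 × ASFR × survival:
  15–19: 5 × 0.0397 × 0.9726 = 0.19306
  20–24: 5 × 0.0981 × 0.9634 = 0.47255
  25–29: 5 × 0.1662 × 0.9549 = 0.79352
  30–34: 5 × 0.1989 × 0.9408 = 0.93563
  35–39: 5 × 0.1104 × 0.9213 = 0.50856
  40–44: 5 × 0.0472 × 0.9063 = 0.21389
Sum = 3.11721
NRR = 0.487 × 3.11721 = 1.51808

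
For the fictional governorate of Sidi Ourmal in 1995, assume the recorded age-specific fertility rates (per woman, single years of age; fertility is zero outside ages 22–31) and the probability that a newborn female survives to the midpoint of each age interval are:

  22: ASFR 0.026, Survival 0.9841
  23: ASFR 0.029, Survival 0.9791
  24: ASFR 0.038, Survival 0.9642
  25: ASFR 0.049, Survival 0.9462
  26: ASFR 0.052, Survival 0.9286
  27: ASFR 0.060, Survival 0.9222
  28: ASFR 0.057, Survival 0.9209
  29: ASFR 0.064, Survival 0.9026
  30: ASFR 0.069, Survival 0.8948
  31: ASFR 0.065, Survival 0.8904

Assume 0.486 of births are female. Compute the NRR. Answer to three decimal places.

0.229

Proportion female at birth = 0.486.
Survival-weighted fertility by age (1·fₓ·Sₓ):
  22: 1 × 0.026 × 0.9841 = 0.02559
  23: 1 × 0.029 × 0.9791 = 0.02839
  24: 1 × 0.038 × 0.9642 = 0.03664
  25: 1 × 0.049 × 0.9462 = 0.04636
  26: 1 × 0.052 × 0.9286 = 0.04829
  27: 1 × 0.060 × 0.9222 = 0.05533
  28: 1 × 0.057 × 0.9209 = 0.05249
  29: 1 × 0.064 × 0.9026 = 0.05777
  30: 1 × 0.069 × 0.8948 = 0.06174
  31: 1 × 0.065 × 0.8904 = 0.05788
Sum = 0.47048
NRR = 0.486 × 0.47048 = 0.22865
With NRR below 1 the population is below replacement fertility.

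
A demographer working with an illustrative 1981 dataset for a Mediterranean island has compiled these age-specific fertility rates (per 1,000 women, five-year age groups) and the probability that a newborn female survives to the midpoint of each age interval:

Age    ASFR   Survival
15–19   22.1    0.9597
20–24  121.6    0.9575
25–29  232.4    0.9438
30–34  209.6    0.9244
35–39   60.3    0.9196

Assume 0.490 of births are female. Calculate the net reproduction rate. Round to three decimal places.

Proportion female at birth = 0.490.
Weighting each age-specific rate by interval width and survival:
  15–19: 5 × 22.1/1000 × 0.9597 = 0.10605
  20–24: 5 × 121.6/1000 × 0.9575 = 0.58216
  25–29: 5 × 232.4/1000 × 0.9438 = 1.09670
  30–34: 5 × 209.6/1000 × 0.9244 = 0.96877
  35–39: 5 × 60.3/1000 × 0.9196 = 0.27726
Sum = 3.03094
NRR = 0.490 × 3.03094 = 1.48516

1.485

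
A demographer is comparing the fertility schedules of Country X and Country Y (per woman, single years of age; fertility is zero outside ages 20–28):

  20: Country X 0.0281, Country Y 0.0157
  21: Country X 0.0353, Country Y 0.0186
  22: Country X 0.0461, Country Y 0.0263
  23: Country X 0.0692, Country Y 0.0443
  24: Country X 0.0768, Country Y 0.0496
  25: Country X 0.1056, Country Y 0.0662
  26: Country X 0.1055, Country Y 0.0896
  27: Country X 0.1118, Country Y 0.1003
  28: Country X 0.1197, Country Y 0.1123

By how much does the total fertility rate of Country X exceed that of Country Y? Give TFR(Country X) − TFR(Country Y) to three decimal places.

0.175

Country X:
  Sum of ASFRs = 0.0281 + 0.0353 + 0.0461 + 0.0692 + 0.0768 + 0.1056 + 0.1055 + 0.1118 + 0.1197 = 0.6981
  TFR = 0.6981
Country Y:
  Sum of ASFRs = 0.0157 + 0.0186 + 0.0263 + 0.0443 + 0.0496 + 0.0662 + 0.0896 + 0.1003 + 0.1123 = 0.5229
  TFR = 0.5229
Difference = 0.6981 − 0.5229 = 0.1752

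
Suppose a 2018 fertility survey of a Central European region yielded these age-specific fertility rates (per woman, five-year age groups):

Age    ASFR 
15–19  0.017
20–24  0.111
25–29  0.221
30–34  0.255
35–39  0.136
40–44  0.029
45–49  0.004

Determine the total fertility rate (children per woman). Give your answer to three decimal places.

Sum of ASFRs = 0.017 + 0.111 + 0.221 + 0.255 + 0.136 + 0.029 + 0.004 = 0.773
TFR = 5 × 0.773 = 3.865

3.865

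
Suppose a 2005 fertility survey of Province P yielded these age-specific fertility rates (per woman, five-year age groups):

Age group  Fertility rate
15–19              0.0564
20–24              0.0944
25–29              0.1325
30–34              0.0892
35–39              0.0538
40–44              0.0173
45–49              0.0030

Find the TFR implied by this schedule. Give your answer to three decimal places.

Sum of ASFRs = 0.0564 + 0.0944 + 0.1325 + 0.0892 + 0.0538 + 0.0173 + 0.0030 = 0.4466
TFR = 5 × 0.4466 = 2.233

2.233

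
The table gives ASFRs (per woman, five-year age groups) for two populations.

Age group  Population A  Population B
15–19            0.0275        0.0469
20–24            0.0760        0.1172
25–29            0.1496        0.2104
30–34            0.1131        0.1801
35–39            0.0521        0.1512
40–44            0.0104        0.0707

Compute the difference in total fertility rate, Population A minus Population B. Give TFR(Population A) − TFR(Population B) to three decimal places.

Population A:
  Sum of ASFRs = 0.0275 + 0.0760 + 0.1496 + 0.1131 + 0.0521 + 0.0104 = 0.4287
  TFR = 5 × 0.4287 = 2.1435
Population B:
  Sum of ASFRs = 0.0469 + 0.1172 + 0.2104 + 0.1801 + 0.1512 + 0.0707 = 0.7765
  TFR = 5 × 0.7765 = 3.8825
Difference = 2.1435 − 3.8825 = -1.739

-1.739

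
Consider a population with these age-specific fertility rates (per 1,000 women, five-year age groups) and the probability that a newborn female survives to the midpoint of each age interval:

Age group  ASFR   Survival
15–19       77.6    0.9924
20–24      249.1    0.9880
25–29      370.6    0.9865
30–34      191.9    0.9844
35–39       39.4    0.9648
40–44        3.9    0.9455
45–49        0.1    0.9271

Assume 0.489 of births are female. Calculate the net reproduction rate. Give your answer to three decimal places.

Proportion female at birth = 0.489.
Survival-weighted fertility by age (5·fₓ·Sₓ):
  15–19: 5 × 77.6/1000 × 0.9924 = 0.38505
  20–24: 5 × 249.1/1000 × 0.9880 = 1.23055
  25–29: 5 × 370.6/1000 × 0.9865 = 1.82798
  30–34: 5 × 191.9/1000 × 0.9844 = 0.94453
  35–39: 5 × 39.4/1000 × 0.9648 = 0.19007
  40–44: 5 × 3.9/1000 × 0.9455 = 0.01844
  45–49: 5 × 0.1/1000 × 0.9271 = 0.00046
Sum = 4.59708
NRR = 0.489 × 4.59708 = 2.24797

2.248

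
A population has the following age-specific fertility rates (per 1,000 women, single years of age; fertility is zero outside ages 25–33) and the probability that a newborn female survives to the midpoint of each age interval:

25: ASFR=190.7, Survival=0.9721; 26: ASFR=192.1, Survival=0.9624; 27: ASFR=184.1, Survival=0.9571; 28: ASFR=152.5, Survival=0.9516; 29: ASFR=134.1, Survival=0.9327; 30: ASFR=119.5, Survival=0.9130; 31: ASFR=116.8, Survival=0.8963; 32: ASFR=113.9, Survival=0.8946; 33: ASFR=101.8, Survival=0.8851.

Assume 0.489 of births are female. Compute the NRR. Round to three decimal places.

0.598

Proportion female at birth = 0.489.
Survival-weighted fertility by age (1·fₓ·Sₓ):
  25: 1 × 190.7/1000 × 0.9721 = 0.18538
  26: 1 × 192.1/1000 × 0.9624 = 0.18488
  27: 1 × 184.1/1000 × 0.9571 = 0.17620
  28: 1 × 152.5/1000 × 0.9516 = 0.14512
  29: 1 × 134.1/1000 × 0.9327 = 0.12508
  30: 1 × 119.5/1000 × 0.9130 = 0.10910
  31: 1 × 116.8/1000 × 0.8963 = 0.10469
  32: 1 × 113.9/1000 × 0.8946 = 0.10189
  33: 1 × 101.8/1000 × 0.8851 = 0.09010
Sum = 1.22244
NRR = 0.489 × 1.22244 = 0.59777
With NRR below 1 the population is below replacement fertility.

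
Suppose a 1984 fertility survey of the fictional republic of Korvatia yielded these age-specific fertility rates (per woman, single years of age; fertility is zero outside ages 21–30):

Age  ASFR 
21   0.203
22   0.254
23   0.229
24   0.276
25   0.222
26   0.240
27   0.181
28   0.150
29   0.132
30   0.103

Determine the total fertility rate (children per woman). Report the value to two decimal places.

1.99

Sum of ASFRs = 0.203 + 0.254 + 0.229 + 0.276 + 0.222 + 0.240 + 0.181 + 0.150 + 0.132 + 0.103 = 1.990
TFR = 1.99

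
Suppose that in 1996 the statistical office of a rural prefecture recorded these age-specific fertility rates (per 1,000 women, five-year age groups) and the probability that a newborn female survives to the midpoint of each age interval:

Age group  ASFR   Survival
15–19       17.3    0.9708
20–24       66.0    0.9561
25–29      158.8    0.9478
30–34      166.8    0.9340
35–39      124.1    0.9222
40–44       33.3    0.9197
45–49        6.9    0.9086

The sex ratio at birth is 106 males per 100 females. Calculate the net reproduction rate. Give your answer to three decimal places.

1.305

Proportion female at birth = 100 / (100 + 106) = 0.48544.
Weighting each age-specific rate by interval width and survival:
  15–19: 5 × 17.3/1000 × 0.9708 = 0.08397
  20–24: 5 × 66.0/1000 × 0.9561 = 0.31551
  25–29: 5 × 158.8/1000 × 0.9478 = 0.75255
  30–34: 5 × 166.8/1000 × 0.9340 = 0.77896
  35–39: 5 × 124.1/1000 × 0.9222 = 0.57223
  40–44: 5 × 33.3/1000 × 0.9197 = 0.15313
  45–49: 5 × 6.9/1000 × 0.9086 = 0.03135
Sum = 2.68770
NRR = 0.48544 × 2.68770 = 1.30472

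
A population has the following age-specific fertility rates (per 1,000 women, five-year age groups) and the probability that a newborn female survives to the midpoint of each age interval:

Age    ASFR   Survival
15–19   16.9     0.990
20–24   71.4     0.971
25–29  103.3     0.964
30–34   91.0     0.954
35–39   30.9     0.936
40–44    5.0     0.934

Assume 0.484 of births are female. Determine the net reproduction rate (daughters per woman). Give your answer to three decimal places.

0.741

Proportion female at birth = 0.484.
Per-age-group product (5 × ASFR × survival probability):
  15–19: 5 × 16.9/1000 × 0.990 = 0.08366
  20–24: 5 × 71.4/1000 × 0.971 = 0.34665
  25–29: 5 × 103.3/1000 × 0.964 = 0.49791
  30–34: 5 × 91.0/1000 × 0.954 = 0.43407
  35–39: 5 × 30.9/1000 × 0.936 = 0.14461
  40–44: 5 × 5.0/1000 × 0.934 = 0.02335
Sum = 1.53025
NRR = 0.484 × 1.53025 = 0.74064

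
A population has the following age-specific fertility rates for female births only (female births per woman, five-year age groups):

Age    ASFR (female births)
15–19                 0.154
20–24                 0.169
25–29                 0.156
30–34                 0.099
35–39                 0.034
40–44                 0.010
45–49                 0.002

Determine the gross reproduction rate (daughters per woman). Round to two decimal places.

Sum of female ASFRs = 0.154 + 0.169 + 0.156 + 0.099 + 0.034 + 0.010 + 0.002 = 0.624
GRR = 5 × 0.624 = 3.12

3.12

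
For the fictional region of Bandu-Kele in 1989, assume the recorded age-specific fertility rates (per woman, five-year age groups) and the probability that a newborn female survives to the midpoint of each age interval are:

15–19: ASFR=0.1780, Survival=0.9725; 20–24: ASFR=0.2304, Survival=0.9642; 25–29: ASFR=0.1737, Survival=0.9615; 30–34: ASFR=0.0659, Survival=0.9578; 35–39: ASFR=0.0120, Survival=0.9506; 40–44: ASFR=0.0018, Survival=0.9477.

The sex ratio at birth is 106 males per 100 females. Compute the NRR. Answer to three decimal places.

Proportion female at birth = 100 / (100 + 106) = 0.48544.
Per-age-group product (5 × ASFR × survival probability):
  15–19: 5 × 0.1780 × 0.9725 = 0.86553
  20–24: 5 × 0.2304 × 0.9642 = 1.11076
  25–29: 5 × 0.1737 × 0.9615 = 0.83506
  30–34: 5 × 0.0659 × 0.9578 = 0.31560
  35–39: 5 × 0.0120 × 0.9506 = 0.05704
  40–44: 5 × 0.0018 × 0.9477 = 0.00853
Sum = 3.19252
NRR = 0.48544 × 3.19252 = 1.54978

1.550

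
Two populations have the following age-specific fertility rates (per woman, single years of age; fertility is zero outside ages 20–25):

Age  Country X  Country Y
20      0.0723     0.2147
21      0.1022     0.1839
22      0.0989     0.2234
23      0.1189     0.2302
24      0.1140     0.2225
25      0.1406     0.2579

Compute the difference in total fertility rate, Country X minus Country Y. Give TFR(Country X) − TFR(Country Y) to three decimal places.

Country X:
  Sum of ASFRs = 0.0723 + 0.1022 + 0.0989 + 0.1189 + 0.1140 + 0.1406 = 0.6469
  TFR = 0.6469
Country Y:
  Sum of ASFRs = 0.2147 + 0.1839 + 0.2234 + 0.2302 + 0.2225 + 0.2579 = 1.3326
  TFR = 1.3326
Difference = 0.6469 − 1.3326 = -0.6857

-0.686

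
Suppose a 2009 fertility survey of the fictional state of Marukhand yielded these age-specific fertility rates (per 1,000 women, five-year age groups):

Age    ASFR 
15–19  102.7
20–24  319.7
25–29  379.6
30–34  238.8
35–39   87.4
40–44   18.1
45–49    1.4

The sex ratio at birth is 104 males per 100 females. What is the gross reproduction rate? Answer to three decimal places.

2.813

Proportion female at birth = 100 / (100 + 104) = 0.49020.
Sum of ASFRs = 102.7 + 319.7 + 379.6 + 238.8 + 87.4 + 18.1 + 1.4 = 1147.7
TFR = 5 × 1147.7 / 1000 = 5.7385
GRR = 0.49020 × 5.7385 = 2.81301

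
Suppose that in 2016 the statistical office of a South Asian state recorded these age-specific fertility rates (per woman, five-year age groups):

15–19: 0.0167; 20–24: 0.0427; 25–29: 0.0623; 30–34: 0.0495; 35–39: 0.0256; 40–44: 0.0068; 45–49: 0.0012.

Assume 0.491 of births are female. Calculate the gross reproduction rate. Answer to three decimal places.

0.503

Proportion female at birth = 0.491.
Sum of ASFRs = 0.0167 + 0.0427 + 0.0623 + 0.0495 + 0.0256 + 0.0068 + 0.0012 = 0.2048
TFR = 5 × 0.2048 = 1.024
GRR = 0.491 × 1.024 = 0.50278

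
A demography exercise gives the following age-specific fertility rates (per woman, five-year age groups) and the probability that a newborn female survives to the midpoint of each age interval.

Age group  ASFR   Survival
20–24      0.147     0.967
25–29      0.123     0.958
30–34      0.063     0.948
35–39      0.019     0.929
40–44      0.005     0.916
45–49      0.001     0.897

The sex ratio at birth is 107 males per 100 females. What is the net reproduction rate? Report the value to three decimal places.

0.828

Proportion female at birth = 100 / (100 + 107) = 0.48309.
Per-age-group product (5 × ASFR × survival probability):
  20–24: 5 × 0.147 × 0.967 = 0.71075
  25–29: 5 × 0.123 × 0.958 = 0.58917
  30–34: 5 × 0.063 × 0.948 = 0.29862
  35–39: 5 × 0.019 × 0.929 = 0.08826
  40–44: 5 × 0.005 × 0.916 = 0.02290
  45–49: 5 × 0.001 × 0.897 = 0.00449
Sum = 1.71419
NRR = 0.48309 × 1.71419 = 0.82811
An NRR under 1 implies long-run decline under these rates.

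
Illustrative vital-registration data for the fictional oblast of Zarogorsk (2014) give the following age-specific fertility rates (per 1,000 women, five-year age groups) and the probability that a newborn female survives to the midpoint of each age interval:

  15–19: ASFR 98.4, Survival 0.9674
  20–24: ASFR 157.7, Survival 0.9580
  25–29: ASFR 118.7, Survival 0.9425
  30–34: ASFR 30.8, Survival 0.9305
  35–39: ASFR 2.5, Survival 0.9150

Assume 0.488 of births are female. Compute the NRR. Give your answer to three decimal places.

0.949

Proportion female at birth = 0.488.
Weighting each age-specific rate by interval width and survival:
  15–19: 5 × 98.4/1000 × 0.9674 = 0.47596
  20–24: 5 × 157.7/1000 × 0.9580 = 0.75538
  25–29: 5 × 118.7/1000 × 0.9425 = 0.55937
  30–34: 5 × 30.8/1000 × 0.9305 = 0.14330
  35–39: 5 × 2.5/1000 × 0.9150 = 0.01144
Sum = 1.94545
NRR = 0.488 × 1.94545 = 0.94938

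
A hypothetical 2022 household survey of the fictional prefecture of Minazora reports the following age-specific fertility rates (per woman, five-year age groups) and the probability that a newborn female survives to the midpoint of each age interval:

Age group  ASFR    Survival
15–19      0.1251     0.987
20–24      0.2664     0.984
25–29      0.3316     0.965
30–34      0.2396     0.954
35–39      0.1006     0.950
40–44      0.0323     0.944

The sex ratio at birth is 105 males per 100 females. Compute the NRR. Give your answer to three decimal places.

Proportion female at birth = 100 / (100 + 105) = 0.48780.
Survival-weighted fertility by age (5·fₓ·Sₓ):
  15–19: 5 × 0.1251 × 0.987 = 0.61737
  20–24: 5 × 0.2664 × 0.984 = 1.31069
  25–29: 5 × 0.3316 × 0.965 = 1.59997
  30–34: 5 × 0.2396 × 0.954 = 1.14289
  35–39: 5 × 0.1006 × 0.950 = 0.47785
  40–44: 5 × 0.0323 × 0.944 = 0.15246
Sum = 5.30123
NRR = 0.48780 × 5.30123 = 2.58594

2.586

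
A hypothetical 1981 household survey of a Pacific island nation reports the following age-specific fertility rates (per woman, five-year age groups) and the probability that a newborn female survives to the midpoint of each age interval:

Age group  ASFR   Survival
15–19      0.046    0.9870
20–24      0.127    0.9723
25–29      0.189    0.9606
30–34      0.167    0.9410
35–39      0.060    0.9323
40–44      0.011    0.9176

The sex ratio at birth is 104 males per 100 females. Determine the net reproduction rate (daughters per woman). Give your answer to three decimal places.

1.406

Proportion female at birth = 100 / (100 + 104) = 0.49020.
Survival-weighted fertility by age (5·fₓ·Sₓ):
  15–19: 5 × 0.046 × 0.9870 = 0.22701
  20–24: 5 × 0.127 × 0.9723 = 0.61741
  25–29: 5 × 0.189 × 0.9606 = 0.90777
  30–34: 5 × 0.167 × 0.9410 = 0.78574
  35–39: 5 × 0.060 × 0.9323 = 0.27969
  40–44: 5 × 0.011 × 0.9176 = 0.05047
Sum = 2.86809
NRR = 0.49020 × 2.86809 = 1.40594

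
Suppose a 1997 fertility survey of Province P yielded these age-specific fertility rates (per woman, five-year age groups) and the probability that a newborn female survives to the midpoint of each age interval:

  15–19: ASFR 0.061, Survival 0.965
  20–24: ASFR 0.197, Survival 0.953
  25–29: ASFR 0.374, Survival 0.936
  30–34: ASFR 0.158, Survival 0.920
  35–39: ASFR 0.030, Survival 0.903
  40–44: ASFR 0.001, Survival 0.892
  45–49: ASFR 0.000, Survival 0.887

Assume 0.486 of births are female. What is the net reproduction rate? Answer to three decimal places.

Proportion female at birth = 0.486.
Weighting each age-specific rate by interval width and survival:
  15–19: 5 × 0.061 × 0.965 = 0.29433
  20–24: 5 × 0.197 × 0.953 = 0.93871
  25–29: 5 × 0.374 × 0.936 = 1.75032
  30–34: 5 × 0.158 × 0.920 = 0.72680
  35–39: 5 × 0.030 × 0.903 = 0.13545
  40–44: 5 × 0.001 × 0.892 = 0.00446
  45–49: 5 × 0.000 × 0.887 = 0.00000
Sum = 3.85007
NRR = 0.486 × 3.85007 = 1.87113
NRR > 1, so each generation more than replaces itself.

1.871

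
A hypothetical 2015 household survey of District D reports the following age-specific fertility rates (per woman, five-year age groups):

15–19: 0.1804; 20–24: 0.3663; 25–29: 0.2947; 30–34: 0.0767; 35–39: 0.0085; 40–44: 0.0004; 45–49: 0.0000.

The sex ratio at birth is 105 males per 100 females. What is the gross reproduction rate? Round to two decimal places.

2.26

Proportion female at birth = 100 / (100 + 105) = 0.48780.
Sum of ASFRs = 0.1804 + 0.3663 + 0.2947 + 0.0767 + 0.0085 + 0.0004 + 0.0000 = 0.9270
TFR = 5 × 0.9270 = 4.635
GRR = 0.48780 × 4.635 = 2.26095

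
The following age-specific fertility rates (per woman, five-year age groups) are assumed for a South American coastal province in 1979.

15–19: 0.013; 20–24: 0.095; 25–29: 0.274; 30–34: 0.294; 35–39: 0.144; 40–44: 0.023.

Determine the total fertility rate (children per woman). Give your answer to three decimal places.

4.215

Sum of ASFRs = 0.013 + 0.095 + 0.274 + 0.294 + 0.144 + 0.023 = 0.843
TFR = 5 × 0.843 = 4.215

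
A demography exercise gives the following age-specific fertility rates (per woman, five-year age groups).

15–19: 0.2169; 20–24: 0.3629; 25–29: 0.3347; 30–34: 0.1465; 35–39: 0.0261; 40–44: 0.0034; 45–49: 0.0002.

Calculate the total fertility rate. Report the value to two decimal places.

5.45

Sum of ASFRs = 0.2169 + 0.3629 + 0.3347 + 0.1465 + 0.0261 + 0.0034 + 0.0002 = 1.0907
TFR = 5 × 1.0907 = 5.4535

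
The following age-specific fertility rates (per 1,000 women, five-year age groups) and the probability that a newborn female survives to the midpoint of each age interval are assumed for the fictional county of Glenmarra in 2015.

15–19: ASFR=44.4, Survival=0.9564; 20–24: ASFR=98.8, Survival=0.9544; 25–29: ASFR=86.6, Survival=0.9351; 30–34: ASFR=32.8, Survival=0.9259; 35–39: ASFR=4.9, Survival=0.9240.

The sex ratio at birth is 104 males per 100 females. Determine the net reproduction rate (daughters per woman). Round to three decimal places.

Proportion female at birth = 100 / (100 + 104) = 0.49020.
Weighting each age-specific rate by interval width and survival:
  15–19: 5 × 44.4/1000 × 0.9564 = 0.21232
  20–24: 5 × 98.8/1000 × 0.9544 = 0.47147
  25–29: 5 × 86.6/1000 × 0.9351 = 0.40490
  30–34: 5 × 32.8/1000 × 0.9259 = 0.15185
  35–39: 5 × 4.9/1000 × 0.9240 = 0.02264
Sum = 1.26318
NRR = 0.49020 × 1.26318 = 0.61921

0.619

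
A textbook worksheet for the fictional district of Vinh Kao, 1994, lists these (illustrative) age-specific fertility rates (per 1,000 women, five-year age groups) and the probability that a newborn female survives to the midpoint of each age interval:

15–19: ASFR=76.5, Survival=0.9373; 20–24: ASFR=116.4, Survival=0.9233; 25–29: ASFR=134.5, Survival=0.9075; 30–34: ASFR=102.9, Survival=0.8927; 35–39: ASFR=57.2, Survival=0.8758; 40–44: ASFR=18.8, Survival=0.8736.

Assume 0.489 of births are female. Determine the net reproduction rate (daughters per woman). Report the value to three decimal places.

Proportion female at birth = 0.489.
Per-age-group product (5 × ASFR × survival probability):
  15–19: 5 × 76.5/1000 × 0.9373 = 0.35852
  20–24: 5 × 116.4/1000 × 0.9233 = 0.53736
  25–29: 5 × 134.5/1000 × 0.9075 = 0.61029
  30–34: 5 × 102.9/1000 × 0.8927 = 0.45929
  35–39: 5 × 57.2/1000 × 0.8758 = 0.25048
  40–44: 5 × 18.8/1000 × 0.8736 = 0.08212
Sum = 2.29806
NRR = 0.489 × 2.29806 = 1.12375
With NRR above 1 the population is above replacement fertility.

1.124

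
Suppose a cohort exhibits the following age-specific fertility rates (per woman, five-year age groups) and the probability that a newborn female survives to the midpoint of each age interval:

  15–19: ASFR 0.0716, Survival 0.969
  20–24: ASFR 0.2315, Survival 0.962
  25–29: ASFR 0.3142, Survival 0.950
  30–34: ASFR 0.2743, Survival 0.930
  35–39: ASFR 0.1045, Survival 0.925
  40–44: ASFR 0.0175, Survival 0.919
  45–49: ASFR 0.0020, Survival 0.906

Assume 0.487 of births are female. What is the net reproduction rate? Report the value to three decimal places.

2.338

Proportion female at birth = 0.487.
Per-age-group product (5 × ASFR × survival probability):
  15–19: 5 × 0.0716 × 0.969 = 0.34690
  20–24: 5 × 0.2315 × 0.962 = 1.11352
  25–29: 5 × 0.3142 × 0.950 = 1.49245
  30–34: 5 × 0.2743 × 0.930 = 1.27550
  35–39: 5 × 0.1045 × 0.925 = 0.48331
  40–44: 5 × 0.0175 × 0.919 = 0.08041
  45–49: 5 × 0.0020 × 0.906 = 0.00906
Sum = 4.80115
NRR = 0.487 × 4.80115 = 2.33816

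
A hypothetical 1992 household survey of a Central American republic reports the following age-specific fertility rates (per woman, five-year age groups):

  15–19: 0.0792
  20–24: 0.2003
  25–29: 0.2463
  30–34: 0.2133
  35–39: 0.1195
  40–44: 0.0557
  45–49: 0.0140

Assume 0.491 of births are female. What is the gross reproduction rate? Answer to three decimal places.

2.279

Proportion female at birth = 0.491.
Sum of ASFRs = 0.0792 + 0.2003 + 0.2463 + 0.2133 + 0.1195 + 0.0557 + 0.0140 = 0.9283
TFR = 5 × 0.9283 = 4.6415
GRR = 0.491 × 4.6415 = 2.27898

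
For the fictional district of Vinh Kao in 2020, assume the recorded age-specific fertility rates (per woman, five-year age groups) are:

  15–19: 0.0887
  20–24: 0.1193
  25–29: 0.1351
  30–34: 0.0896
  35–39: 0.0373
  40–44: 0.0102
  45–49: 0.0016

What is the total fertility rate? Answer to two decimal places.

2.41

Sum of ASFRs = 0.0887 + 0.1193 + 0.1351 + 0.0896 + 0.0373 + 0.0102 + 0.0016 = 0.4818
TFR = 5 × 0.4818 = 2.409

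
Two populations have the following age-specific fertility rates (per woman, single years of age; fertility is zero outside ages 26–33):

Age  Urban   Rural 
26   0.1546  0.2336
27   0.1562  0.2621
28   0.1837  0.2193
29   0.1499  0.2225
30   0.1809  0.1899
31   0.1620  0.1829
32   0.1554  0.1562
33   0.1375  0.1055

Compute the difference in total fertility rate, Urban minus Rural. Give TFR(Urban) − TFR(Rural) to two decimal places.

-0.29

Urban:
  Sum of ASFRs = 0.1546 + 0.1562 + 0.1837 + 0.1499 + 0.1809 + 0.1620 + 0.1554 + 0.1375 = 1.2802
  TFR = 1.2802
Rural:
  Sum of ASFRs = 0.2336 + 0.2621 + 0.2193 + 0.2225 + 0.1899 + 0.1829 + 0.1562 + 0.1055 = 1.5720
  TFR = 1.572
Difference = 1.2802 − 1.572 = -0.2918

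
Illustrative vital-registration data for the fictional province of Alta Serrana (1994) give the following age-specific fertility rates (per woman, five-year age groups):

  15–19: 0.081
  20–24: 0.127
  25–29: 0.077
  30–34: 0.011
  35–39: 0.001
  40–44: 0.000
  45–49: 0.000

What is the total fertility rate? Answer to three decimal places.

Sum of ASFRs = 0.081 + 0.127 + 0.077 + 0.011 + 0.001 + 0.000 + 0.000 = 0.297
TFR = 5 × 0.297 = 1.485

1.485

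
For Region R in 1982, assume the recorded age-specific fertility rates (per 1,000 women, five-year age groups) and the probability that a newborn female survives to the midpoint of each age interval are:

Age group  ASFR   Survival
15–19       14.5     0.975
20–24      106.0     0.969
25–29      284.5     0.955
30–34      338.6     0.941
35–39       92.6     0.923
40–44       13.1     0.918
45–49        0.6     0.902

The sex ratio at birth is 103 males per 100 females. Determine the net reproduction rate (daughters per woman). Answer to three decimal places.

1.983

Proportion female at birth = 100 / (100 + 103) = 0.49261.
Survival-weighted fertility by age (5·fₓ·Sₓ):
  15–19: 5 × 14.5/1000 × 0.975 = 0.07069
  20–24: 5 × 106.0/1000 × 0.969 = 0.51357
  25–29: 5 × 284.5/1000 × 0.955 = 1.35849
  30–34: 5 × 338.6/1000 × 0.941 = 1.59311
  35–39: 5 × 92.6/1000 × 0.923 = 0.42735
  40–44: 5 × 13.1/1000 × 0.918 = 0.06013
  45–49: 5 × 0.6/1000 × 0.902 = 0.00271
Sum = 4.02605
NRR = 0.49261 × 4.02605 = 1.98327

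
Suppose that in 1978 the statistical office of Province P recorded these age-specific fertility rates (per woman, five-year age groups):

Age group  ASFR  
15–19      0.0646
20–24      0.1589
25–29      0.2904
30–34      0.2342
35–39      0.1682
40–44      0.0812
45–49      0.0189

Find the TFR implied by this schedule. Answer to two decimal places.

Sum of ASFRs = 0.0646 + 0.1589 + 0.2904 + 0.2342 + 0.1682 + 0.0812 + 0.0189 = 1.0164
TFR = 5 × 1.0164 = 5.082

5.08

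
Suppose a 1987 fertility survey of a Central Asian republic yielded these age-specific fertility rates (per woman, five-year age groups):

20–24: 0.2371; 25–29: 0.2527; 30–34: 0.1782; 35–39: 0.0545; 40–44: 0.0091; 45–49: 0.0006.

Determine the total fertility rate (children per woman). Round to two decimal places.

Sum of ASFRs = 0.2371 + 0.2527 + 0.1782 + 0.0545 + 0.0091 + 0.0006 = 0.7322
TFR = 5 × 0.7322 = 3.661

3.66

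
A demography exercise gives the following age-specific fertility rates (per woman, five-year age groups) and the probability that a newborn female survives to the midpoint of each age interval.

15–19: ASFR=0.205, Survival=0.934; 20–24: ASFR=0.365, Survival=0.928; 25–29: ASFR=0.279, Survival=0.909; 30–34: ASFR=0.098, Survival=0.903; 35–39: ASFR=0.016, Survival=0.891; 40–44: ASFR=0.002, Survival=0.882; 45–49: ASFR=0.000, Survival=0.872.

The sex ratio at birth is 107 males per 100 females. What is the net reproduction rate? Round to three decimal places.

2.146

Proportion female at birth = 100 / (100 + 107) = 0.48309.
Each age group contributes 5 × ASFR × survival:
  15–19: 5 × 0.205 × 0.934 = 0.95735
  20–24: 5 × 0.365 × 0.928 = 1.69360
  25–29: 5 × 0.279 × 0.909 = 1.26806
  30–34: 5 × 0.098 × 0.903 = 0.44247
  35–39: 5 × 0.016 × 0.891 = 0.07128
  40–44: 5 × 0.002 × 0.882 = 0.00882
  45–49: 5 × 0.000 × 0.872 = 0.00000
Sum = 4.44158
NRR = 0.48309 × 4.44158 = 2.14568
An NRR exceeding 1 indicates intrinsic growth under these rates.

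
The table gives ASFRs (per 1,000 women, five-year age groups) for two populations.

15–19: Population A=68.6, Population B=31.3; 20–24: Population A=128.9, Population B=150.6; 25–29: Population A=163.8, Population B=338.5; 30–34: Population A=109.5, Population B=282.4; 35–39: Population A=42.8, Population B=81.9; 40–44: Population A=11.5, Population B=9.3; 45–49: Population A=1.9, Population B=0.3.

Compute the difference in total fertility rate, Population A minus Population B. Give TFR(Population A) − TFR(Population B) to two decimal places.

Population A:
  Sum of ASFRs = 68.6 + 128.9 + 163.8 + 109.5 + 42.8 + 11.5 + 1.9 = 527.0
  TFR = 5 × 527.0 / 1000 = 2.635
Population B:
  Sum of ASFRs = 31.3 + 150.6 + 338.5 + 282.4 + 81.9 + 9.3 + 0.3 = 894.3
  TFR = 5 × 894.3 / 1000 = 4.4715
Difference = 2.635 − 4.4715 = -1.8365

-1.84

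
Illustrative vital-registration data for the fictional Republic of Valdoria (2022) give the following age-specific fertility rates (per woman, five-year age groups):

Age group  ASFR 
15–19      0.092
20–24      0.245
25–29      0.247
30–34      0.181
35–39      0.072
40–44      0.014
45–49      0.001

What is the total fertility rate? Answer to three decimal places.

4.260

Sum of ASFRs = 0.092 + 0.245 + 0.247 + 0.181 + 0.072 + 0.014 + 0.001 = 0.852
TFR = 5 × 0.852 = 4.26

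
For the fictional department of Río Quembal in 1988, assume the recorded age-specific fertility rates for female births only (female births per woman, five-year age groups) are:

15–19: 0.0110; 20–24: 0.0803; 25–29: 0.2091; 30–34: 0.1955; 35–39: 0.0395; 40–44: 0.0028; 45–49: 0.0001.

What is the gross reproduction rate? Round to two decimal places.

2.69

Sum of female ASFRs = 0.0110 + 0.0803 + 0.2091 + 0.1955 + 0.0395 + 0.0028 + 0.0001 = 0.5383
GRR = 5 × 0.5383 = 2.6915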